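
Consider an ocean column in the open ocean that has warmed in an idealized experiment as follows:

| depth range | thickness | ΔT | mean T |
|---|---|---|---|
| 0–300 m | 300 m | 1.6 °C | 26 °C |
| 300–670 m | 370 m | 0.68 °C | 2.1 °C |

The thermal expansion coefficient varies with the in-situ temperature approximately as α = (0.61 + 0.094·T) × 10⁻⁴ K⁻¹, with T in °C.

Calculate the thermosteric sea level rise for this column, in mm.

Layer 1: α = (0.61 + 0.094×26)×10⁻⁴ = 3.054×10⁻⁴ K⁻¹
Layer 2: α = (0.61 + 0.094×2.1)×10⁻⁴ = 0.8074×10⁻⁴ K⁻¹
Layer 1: 1.6 × 300 × 3.054×10⁻⁴ = 0.146592 m
300–670 m: 0.8074×10⁻⁴ × 0.68 × 370 = 0.020314184 m
Δh = 0.146592 + 0.020314184 = 0.166906184 m

Δh ≈ 167 mm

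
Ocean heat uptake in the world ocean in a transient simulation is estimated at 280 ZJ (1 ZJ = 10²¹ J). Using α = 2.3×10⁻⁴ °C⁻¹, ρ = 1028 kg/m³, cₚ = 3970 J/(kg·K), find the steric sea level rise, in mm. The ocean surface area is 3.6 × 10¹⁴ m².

Per unit area: Q = 280×10²¹ / (3.6×10¹⁴) ≈ 7.778×10⁸ J/m²
Δh = αQ/(ρcₚ) = 2.3×10⁻⁴ × 7.778×10⁸ / (1028 × 3970) ≈ 0.043834 m

44 mm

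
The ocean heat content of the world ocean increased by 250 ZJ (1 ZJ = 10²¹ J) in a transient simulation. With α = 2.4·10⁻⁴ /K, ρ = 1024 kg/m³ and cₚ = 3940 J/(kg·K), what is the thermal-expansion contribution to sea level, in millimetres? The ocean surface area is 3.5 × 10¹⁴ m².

Δh ≈ 42.5 mm

Per unit area: Q = 250×10²¹ / (3.5×10¹⁴) ≈ 7.143×10⁸ J/m²
Δh = αQ/(ρcₚ) = 2.4×10⁻⁴ × 7.143×10⁸ / (1024 × 3940) ≈ 0.042491 m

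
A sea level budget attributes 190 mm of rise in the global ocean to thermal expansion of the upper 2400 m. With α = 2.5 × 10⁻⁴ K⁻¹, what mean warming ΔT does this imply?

ΔT = Δh/(αH) = 0.19 / (2.5×10⁻⁴ × 2400) ≈ 0.3167 K

ΔT ≈ 0.32 K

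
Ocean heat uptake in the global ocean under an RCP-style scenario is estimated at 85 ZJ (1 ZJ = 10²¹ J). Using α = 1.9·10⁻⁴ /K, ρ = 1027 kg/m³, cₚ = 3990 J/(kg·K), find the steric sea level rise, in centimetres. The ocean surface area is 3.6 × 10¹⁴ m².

Δh = 1.1 cm

Per unit area: Q = 85×10²¹ / (3.6×10¹⁴) ≈ 2.361×10⁸ J/m²
Δh = αQ/(ρcₚ) = 1.9×10⁻⁴ × 2.361×10⁸ / (1027 × 3990) ≈ 0.010947 m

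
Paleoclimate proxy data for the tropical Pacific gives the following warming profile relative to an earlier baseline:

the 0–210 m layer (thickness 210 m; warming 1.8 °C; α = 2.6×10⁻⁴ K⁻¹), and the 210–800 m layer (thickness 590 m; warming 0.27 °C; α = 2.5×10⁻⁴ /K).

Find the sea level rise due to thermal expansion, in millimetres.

2.6×10⁻⁴ × 210 × 1.8 = 0.09828 m
Layer 2: 590 × 0.27 × 2.5×10⁻⁴ = 0.039825 m
Δh = 0.09828 + 0.039825 = 0.138105 m

Δh = 140 mm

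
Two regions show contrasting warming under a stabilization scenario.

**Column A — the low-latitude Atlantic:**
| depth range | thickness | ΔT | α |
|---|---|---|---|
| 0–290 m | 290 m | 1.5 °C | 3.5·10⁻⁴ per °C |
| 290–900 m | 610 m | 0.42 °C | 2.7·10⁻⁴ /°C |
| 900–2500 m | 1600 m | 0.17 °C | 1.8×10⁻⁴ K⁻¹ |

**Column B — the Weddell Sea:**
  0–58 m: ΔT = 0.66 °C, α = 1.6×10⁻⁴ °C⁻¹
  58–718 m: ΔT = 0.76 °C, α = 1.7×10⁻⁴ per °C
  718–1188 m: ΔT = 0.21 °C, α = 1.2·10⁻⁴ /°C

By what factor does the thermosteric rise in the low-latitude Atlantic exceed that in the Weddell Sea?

A 290 × 3.5×10⁻⁴ × 1.5 = 0.15225 m
A 290–900 m: 0.42 × 610 × 2.7×10⁻⁴ = 0.069174 m
A Layer 3: 1600 × 1.8×10⁻⁴ × 0.17 = 0.04896 m
A total: 0.270384 m
B Layer 1: 0.66 × 1.6×10⁻⁴ × 58 = 0.0061248 m
B 58–718 m: 0.76 × 660 × 1.7×10⁻⁴ = 0.085272 m
B 0.21 × 470 × 1.2×10⁻⁴ = 0.011844 m
B total: 0.1032408 m
Ratio: 0.270384 / 0.1032408 ≈ 2.619

≈ 2.6×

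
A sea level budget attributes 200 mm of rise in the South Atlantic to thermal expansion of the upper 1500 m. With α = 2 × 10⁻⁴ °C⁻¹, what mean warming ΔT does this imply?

ΔT = Δh/(αH) = 0.2 / (2×10⁻⁴ × 1500) ≈ 0.6667 K

0.67 K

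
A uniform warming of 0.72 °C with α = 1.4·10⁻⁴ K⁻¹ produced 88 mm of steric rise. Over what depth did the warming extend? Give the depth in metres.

873 m

H = Δh/(αΔT) = 0.088 / (1.4×10⁻⁴ × 0.72) ≈ 873.0 m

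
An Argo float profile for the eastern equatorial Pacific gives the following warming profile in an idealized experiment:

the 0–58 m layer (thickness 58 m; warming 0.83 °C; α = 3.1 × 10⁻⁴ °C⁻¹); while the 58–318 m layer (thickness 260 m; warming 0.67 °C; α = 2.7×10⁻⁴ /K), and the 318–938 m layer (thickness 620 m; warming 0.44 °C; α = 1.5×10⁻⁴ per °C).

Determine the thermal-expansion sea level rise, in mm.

0–58 m: 3.1×10⁻⁴ × 58 × 0.83 = 0.0149234 m
2.7×10⁻⁴ × 0.67 × 260 = 0.047034 m
Layer 3: 620 × 0.44 × 1.5×10⁻⁴ = 0.04092 m
Δh = 0.0149234 + 0.047034 + 0.04092 = 0.1028774 m ≈ 103 mm

Δh ≈ 103 mm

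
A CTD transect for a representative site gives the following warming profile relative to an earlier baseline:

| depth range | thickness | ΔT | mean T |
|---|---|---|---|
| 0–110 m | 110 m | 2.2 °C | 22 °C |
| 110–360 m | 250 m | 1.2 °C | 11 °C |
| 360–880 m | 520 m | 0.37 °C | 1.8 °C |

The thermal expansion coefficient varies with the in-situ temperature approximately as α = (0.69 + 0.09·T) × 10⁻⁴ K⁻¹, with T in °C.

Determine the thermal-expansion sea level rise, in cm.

13 cm

Layer 1: α = (0.69 + 0.09×22)×10⁻⁴ = 2.67×10⁻⁴ K⁻¹
Layer 2: α = (0.69 + 0.09×11)×10⁻⁴ = 1.68×10⁻⁴ K⁻¹
Layer 3: α = (0.69 + 0.09×1.8)×10⁻⁴ = 0.852×10⁻⁴ K⁻¹
0–110 m: 2.67×10⁻⁴ × 2.2 × 110 = 0.064614 m
110–360 m: 1.2 × 1.68×10⁻⁴ × 250 = 0.05040 m
0.37 × 0.852×10⁻⁴ × 520 = 0.01639248 m
Δh = 0.064614 + 0.05040 + 0.01639248 = 0.13140648 m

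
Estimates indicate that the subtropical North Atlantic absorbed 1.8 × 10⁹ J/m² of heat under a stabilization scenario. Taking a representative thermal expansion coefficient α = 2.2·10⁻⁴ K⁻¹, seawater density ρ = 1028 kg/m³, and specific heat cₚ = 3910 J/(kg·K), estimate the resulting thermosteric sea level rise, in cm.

Δh = αQ/(ρcₚ) = 2.2×10⁻⁴ × 1.8×10⁹ / (1028 × 3910) ≈ 0.09852 m

about 9.85 cm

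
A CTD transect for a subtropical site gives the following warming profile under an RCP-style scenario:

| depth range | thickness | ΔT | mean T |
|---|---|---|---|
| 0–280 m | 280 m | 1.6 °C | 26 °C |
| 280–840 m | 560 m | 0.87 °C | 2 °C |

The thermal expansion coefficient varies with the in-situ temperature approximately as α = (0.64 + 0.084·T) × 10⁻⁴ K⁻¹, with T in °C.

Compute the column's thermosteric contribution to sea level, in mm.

about 170 mm

Layer 1: α = (0.64 + 0.084×26)×10⁻⁴ = 2.824×10⁻⁴ K⁻¹
Layer 2: α = (0.64 + 0.084×2)×10⁻⁴ = 0.808×10⁻⁴ K⁻¹
Layer 1: 280 × 1.6 × 2.824×10⁻⁴ = 0.1265152 m
Layer 2: 0.87 × 0.808×10⁻⁴ × 560 = 0.03936576 m
Δh = 0.1265152 + 0.03936576 = 0.16588096 m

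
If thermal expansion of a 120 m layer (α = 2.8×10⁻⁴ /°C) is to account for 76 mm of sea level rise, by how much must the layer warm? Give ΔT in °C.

about 2.26 °C

ΔT = Δh/(αH) = 0.076 / (2.8×10⁻⁴ × 120) ≈ 2.262 °C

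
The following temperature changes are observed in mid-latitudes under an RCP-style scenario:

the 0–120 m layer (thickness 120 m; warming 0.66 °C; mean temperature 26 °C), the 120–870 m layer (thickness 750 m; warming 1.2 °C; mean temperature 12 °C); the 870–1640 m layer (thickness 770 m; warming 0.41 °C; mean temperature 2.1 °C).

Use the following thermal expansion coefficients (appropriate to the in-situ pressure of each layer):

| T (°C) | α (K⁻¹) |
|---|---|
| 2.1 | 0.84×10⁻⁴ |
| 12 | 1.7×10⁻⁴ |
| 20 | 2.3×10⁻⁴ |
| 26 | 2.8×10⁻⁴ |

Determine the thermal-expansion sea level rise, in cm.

20 cm of thermosteric rise

Layer 1 at 26 °C → α = 2.8×10⁻⁴ K⁻¹
Layer 2 at 12 °C → α = 1.7×10⁻⁴ K⁻¹
Layer 3 at 2.1 °C → α = 0.84×10⁻⁴ K⁻¹
Layer 1: 2.8×10⁻⁴ × 120 × 0.66 = 0.022176 m
1.2 × 1.7×10⁻⁴ × 750 = 0.15300 m
Layer 3: 0.84×10⁻⁴ × 770 × 0.41 = 0.0265188 m
Δh = 0.022176 + 0.15300 + 0.0265188 = 0.2016948 m ≈ 20 cm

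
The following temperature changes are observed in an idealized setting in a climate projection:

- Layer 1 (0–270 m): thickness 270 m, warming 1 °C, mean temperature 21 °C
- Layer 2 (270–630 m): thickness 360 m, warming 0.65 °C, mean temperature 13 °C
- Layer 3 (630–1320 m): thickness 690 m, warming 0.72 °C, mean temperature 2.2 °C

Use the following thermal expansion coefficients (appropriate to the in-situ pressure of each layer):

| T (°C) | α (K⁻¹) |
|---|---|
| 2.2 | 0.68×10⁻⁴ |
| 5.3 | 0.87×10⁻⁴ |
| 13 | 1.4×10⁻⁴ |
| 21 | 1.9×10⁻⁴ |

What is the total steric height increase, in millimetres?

Layer 1 at 21 °C → α = 1.9×10⁻⁴ K⁻¹
Layer 2 at 13 °C → α = 1.4×10⁻⁴ K⁻¹
Layer 3 at 2.2 °C → α = 0.68×10⁻⁴ K⁻¹
0–270 m: 270 × 1.9×10⁻⁴ × 1 = 0.05130 m
0.65 × 1.4×10⁻⁴ × 360 = 0.03276 m
690 × 0.72 × 0.68×10⁻⁴ = 0.0337824 m
Δh = 0.05130 + 0.03276 + 0.0337824 = 0.1178424 m

about 120 mm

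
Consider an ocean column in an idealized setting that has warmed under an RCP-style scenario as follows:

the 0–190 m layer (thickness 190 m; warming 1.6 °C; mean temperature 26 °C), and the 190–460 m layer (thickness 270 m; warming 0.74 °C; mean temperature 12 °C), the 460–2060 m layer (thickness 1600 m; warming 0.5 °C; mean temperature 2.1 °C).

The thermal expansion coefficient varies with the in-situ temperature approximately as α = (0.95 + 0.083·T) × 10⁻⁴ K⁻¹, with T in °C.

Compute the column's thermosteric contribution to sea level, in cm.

Layer 1: α = (0.95 + 0.083×26)×10⁻⁴ = 3.108×10⁻⁴ K⁻¹
Layer 2: α = (0.95 + 0.083×12)×10⁻⁴ = 1.946×10⁻⁴ K⁻¹
Layer 3: α = (0.95 + 0.083×2.1)×10⁻⁴ = 1.1243×10⁻⁴ K⁻¹
0–190 m: 3.108×10⁻⁴ × 1.6 × 190 = 0.0944832 m
Layer 2: 1.946×10⁻⁴ × 0.74 × 270 = 0.03888108 m
460–2060 m: 0.5 × 1.1243×10⁻⁴ × 1600 = 0.089944 m
Δh = 0.0944832 + 0.03888108 + 0.089944 = 0.22330828 m

Δh ≈ 22.3 cm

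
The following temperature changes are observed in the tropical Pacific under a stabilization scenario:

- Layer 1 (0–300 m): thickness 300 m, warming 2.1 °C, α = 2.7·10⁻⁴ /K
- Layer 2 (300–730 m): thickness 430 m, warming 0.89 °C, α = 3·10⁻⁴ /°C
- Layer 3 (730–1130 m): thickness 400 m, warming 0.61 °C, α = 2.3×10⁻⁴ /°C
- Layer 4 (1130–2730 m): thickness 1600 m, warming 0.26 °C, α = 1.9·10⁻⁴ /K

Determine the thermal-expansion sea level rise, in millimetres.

420 mm

2.7×10⁻⁴ × 2.1 × 300 = 0.17010 m
300–730 m: 0.89 × 3×10⁻⁴ × 430 = 0.11481 m
Layer 3: 2.3×10⁻⁴ × 0.61 × 400 = 0.05612 m
0.26 × 1600 × 1.9×10⁻⁴ = 0.07904 m
Δh = 0.17010 + 0.11481 + 0.05612 + 0.07904 = 0.42007 m ≈ 420 mm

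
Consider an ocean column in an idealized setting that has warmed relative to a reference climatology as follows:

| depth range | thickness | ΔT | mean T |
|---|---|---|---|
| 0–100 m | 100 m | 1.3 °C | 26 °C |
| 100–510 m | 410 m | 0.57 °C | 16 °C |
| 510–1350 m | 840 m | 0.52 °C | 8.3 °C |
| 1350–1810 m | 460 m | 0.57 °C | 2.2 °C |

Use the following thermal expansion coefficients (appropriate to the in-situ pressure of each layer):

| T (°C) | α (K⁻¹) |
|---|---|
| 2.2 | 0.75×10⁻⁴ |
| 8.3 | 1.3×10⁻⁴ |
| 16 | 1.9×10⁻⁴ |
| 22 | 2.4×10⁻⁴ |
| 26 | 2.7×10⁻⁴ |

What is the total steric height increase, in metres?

Δh = 0.156 m

Layer 1 at 26 °C → α = 2.7×10⁻⁴ K⁻¹
Layer 2 at 16 °C → α = 1.9×10⁻⁴ K⁻¹
Layer 3 at 8.3 °C → α = 1.3×10⁻⁴ K⁻¹
Layer 4 at 2.2 °C → α = 0.75×10⁻⁴ K⁻¹
Layer 1: 1.3 × 100 × 2.7×10⁻⁴ = 0.03510 m
410 × 1.9×10⁻⁴ × 0.57 = 0.044403 m
510–1350 m: 1.3×10⁻⁴ × 840 × 0.52 = 0.056784 m
1350–1810 m: 0.57 × 0.75×10⁻⁴ × 460 = 0.019665 m
Δh = 0.03510 + 0.044403 + 0.056784 + 0.019665 = 0.155952 m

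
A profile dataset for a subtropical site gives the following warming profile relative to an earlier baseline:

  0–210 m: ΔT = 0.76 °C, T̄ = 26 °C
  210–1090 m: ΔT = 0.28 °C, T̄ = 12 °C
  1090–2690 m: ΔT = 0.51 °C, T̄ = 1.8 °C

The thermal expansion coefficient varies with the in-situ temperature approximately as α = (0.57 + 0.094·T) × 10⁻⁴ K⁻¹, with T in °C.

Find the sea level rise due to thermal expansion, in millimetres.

Δh = 150 mm

Layer 1: α = (0.57 + 0.094×26)×10⁻⁴ = 3.014×10⁻⁴ K⁻¹
Layer 2: α = (0.57 + 0.094×12)×10⁻⁴ = 1.698×10⁻⁴ K⁻¹
Layer 3: α = (0.57 + 0.094×1.8)×10⁻⁴ = 0.7392×10⁻⁴ K⁻¹
Layer 1: 210 × 0.76 × 3.014×10⁻⁴ = 0.04810344 m
Layer 2: 0.28 × 1.698×10⁻⁴ × 880 = 0.04183872 m
Layer 3: 1600 × 0.51 × 0.7392×10⁻⁴ = 0.06031872 m
Δh = 0.04810344 + 0.04183872 + 0.06031872 = 0.15026088 m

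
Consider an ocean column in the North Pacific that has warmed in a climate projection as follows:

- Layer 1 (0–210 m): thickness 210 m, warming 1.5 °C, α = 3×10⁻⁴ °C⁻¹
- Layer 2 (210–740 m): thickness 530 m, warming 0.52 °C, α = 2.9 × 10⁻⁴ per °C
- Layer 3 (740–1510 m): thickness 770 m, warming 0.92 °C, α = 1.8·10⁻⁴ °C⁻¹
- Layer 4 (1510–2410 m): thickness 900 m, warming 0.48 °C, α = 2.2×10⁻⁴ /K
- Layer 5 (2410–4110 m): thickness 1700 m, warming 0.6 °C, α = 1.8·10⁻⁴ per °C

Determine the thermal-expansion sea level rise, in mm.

0–210 m: 210 × 1.5 × 3×10⁻⁴ = 0.09450 m
Layer 2: 2.9×10⁻⁴ × 0.52 × 530 = 0.079924 m
740–1510 m: 1.8×10⁻⁴ × 0.92 × 770 = 0.127512 m
0.48 × 900 × 2.2×10⁻⁴ = 0.09504 m
2410–4110 m: 0.6 × 1.8×10⁻⁴ × 1700 = 0.18360 m
Δh = 0.09450 + 0.079924 + 0.127512 + 0.09504 + 0.18360 = 0.580576 m ≈ 581 mm

581 mm of thermosteric rise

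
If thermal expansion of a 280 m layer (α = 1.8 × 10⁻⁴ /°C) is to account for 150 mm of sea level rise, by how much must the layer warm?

2.98 °C

ΔT = Δh/(αH) = 0.15 / (1.8×10⁻⁴ × 280) ≈ 2.976 °C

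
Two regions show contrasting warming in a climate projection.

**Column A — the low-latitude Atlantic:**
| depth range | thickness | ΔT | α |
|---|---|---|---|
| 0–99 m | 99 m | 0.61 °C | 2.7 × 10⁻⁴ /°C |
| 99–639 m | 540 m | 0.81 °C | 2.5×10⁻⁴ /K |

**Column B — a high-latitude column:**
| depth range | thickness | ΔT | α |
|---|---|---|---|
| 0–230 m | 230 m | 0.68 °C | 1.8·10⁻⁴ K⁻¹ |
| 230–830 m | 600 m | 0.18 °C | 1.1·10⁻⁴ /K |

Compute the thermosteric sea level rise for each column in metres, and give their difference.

A Layer 1: 99 × 0.61 × 2.7×10⁻⁴ = 0.0163053 m
A 2.5×10⁻⁴ × 0.81 × 540 = 0.10935 m
A total: 0.1256553 m
B 230 × 0.68 × 1.8×10⁻⁴ = 0.028152 m
B 1.1×10⁻⁴ × 600 × 0.18 = 0.01188 m
B total: 0.040032 m
Difference: 0.1256553 − 0.040032 = 0.0856233 m

A: 0.13 m; B: 0.040 m; difference 0.086 m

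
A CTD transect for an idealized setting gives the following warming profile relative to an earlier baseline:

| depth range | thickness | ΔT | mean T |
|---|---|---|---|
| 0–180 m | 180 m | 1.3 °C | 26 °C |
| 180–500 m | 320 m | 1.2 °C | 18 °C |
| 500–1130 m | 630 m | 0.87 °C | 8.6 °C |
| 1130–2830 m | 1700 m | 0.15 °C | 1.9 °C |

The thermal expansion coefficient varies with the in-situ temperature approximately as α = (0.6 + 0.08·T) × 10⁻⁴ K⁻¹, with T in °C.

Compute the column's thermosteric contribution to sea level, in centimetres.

Layer 1: α = (0.6 + 0.08×26)×10⁻⁴ = 2.68×10⁻⁴ K⁻¹
Layer 2: α = (0.6 + 0.08×18)×10⁻⁴ = 2.04×10⁻⁴ K⁻¹
Layer 3: α = (0.6 + 0.08×8.6)×10⁻⁴ = 1.288×10⁻⁴ K⁻¹
Layer 4: α = (0.6 + 0.08×1.9)×10⁻⁴ = 0.752×10⁻⁴ K⁻¹
1.3 × 2.68×10⁻⁴ × 180 = 0.062712 m
180–500 m: 320 × 1.2 × 2.04×10⁻⁴ = 0.078336 m
Layer 3: 0.87 × 1.288×10⁻⁴ × 630 = 0.07059528 m
1130–2830 m: 0.15 × 1700 × 0.752×10⁻⁴ = 0.019176 m
Δh = 0.062712 + 0.078336 + 0.07059528 + 0.019176 = 0.23081928 m

23.1 cm of thermosteric rise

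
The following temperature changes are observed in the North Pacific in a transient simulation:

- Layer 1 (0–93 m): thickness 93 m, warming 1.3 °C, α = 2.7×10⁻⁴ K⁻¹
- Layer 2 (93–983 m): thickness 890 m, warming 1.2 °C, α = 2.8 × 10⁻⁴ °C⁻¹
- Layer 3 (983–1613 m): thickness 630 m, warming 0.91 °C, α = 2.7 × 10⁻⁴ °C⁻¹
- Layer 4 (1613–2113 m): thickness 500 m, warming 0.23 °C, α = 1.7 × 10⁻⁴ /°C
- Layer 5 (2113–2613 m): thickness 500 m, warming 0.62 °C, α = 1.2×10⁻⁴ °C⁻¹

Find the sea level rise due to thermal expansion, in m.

Layer 1: 2.7×10⁻⁴ × 93 × 1.3 = 0.032643 m
93–983 m: 2.8×10⁻⁴ × 1.2 × 890 = 0.29904 m
Layer 3: 630 × 2.7×10⁻⁴ × 0.91 = 0.154791 m
1613–2113 m: 0.23 × 500 × 1.7×10⁻⁴ = 0.01955 m
2113–2613 m: 0.62 × 500 × 1.2×10⁻⁴ = 0.03720 m
Δh = 0.032643 + 0.29904 + 0.154791 + 0.01955 + 0.03720 = 0.543224 m

about 0.543 m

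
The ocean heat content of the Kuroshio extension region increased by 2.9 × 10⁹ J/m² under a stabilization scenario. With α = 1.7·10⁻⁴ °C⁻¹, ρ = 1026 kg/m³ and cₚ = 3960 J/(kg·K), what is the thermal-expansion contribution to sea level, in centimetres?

Δh = αQ/(ρcₚ) = 1.7×10⁻⁴ × 2.9×10⁹ / (1026 × 3960) ≈ 0.12134 m

12 cm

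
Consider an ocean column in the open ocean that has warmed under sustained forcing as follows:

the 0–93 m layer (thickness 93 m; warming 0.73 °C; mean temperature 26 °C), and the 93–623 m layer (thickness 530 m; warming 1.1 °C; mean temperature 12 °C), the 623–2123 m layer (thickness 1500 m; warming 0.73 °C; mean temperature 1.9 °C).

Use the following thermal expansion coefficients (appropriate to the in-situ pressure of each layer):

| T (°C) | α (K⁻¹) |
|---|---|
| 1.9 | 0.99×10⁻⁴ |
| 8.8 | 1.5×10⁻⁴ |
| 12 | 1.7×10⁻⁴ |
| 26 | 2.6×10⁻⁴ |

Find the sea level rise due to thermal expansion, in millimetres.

230 mm of thermosteric rise

Layer 1 at 26 °C → α = 2.6×10⁻⁴ K⁻¹
Layer 2 at 12 °C → α = 1.7×10⁻⁴ K⁻¹
Layer 3 at 1.9 °C → α = 0.99×10⁻⁴ K⁻¹
0.73 × 2.6×10⁻⁴ × 93 = 0.0176514 m
Layer 2: 1.1 × 1.7×10⁻⁴ × 530 = 0.09911 m
Layer 3: 1500 × 0.73 × 0.99×10⁻⁴ = 0.108405 m
Δh = 0.0176514 + 0.09911 + 0.108405 = 0.2251664 m ≈ 230 mm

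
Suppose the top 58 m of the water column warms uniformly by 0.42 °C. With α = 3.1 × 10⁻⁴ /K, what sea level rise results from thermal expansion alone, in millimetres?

7.55 mm

Δh = αΔT·H = 3.1×10⁻⁴ × 0.42 × 58 = 0.0075516 m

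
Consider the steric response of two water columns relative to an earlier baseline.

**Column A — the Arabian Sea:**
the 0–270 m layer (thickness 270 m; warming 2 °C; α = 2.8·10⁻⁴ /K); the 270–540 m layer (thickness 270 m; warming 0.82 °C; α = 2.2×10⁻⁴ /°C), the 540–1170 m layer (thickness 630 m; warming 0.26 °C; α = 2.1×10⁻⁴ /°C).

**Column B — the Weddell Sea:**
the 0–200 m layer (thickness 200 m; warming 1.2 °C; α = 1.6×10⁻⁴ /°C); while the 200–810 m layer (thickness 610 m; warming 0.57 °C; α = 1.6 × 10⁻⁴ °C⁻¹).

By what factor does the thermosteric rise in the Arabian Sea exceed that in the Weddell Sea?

2.49

A 270 × 2 × 2.8×10⁻⁴ = 0.15120 m
A Layer 2: 2.2×10⁻⁴ × 0.82 × 270 = 0.048708 m
A 0.26 × 2.1×10⁻⁴ × 630 = 0.034398 m
A total: 0.234306 m
B 0–200 m: 1.2 × 1.6×10⁻⁴ × 200 = 0.03840 m
B Layer 2: 610 × 1.6×10⁻⁴ × 0.57 = 0.055632 m
B total: 0.094032 m
Ratio: 0.234306 / 0.094032 ≈ 2.492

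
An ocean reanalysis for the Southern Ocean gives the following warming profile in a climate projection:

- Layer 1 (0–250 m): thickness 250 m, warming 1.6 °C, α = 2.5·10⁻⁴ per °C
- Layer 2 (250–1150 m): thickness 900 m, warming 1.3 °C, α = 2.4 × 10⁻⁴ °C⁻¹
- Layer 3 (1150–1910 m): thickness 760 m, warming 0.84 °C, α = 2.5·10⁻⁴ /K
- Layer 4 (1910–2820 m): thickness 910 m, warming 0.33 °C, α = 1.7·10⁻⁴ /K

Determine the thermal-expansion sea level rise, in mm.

2.5×10⁻⁴ × 1.6 × 250 = 0.10000 m
Layer 2: 2.4×10⁻⁴ × 1.3 × 900 = 0.28080 m
Layer 3: 760 × 0.84 × 2.5×10⁻⁴ = 0.15960 m
Layer 4: 0.33 × 910 × 1.7×10⁻⁴ = 0.051051 m
Δh = 0.10000 + 0.28080 + 0.15960 + 0.051051 = 0.591451 m ≈ 590 mm

about 590 mm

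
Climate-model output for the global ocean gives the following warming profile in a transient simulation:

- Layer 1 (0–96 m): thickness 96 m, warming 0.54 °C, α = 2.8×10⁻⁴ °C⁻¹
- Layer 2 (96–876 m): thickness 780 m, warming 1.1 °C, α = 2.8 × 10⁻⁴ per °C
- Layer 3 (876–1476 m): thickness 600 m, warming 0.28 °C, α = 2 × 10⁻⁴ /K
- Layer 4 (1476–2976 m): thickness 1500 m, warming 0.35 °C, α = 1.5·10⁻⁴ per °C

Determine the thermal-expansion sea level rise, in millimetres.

Δh = 367 mm

Layer 1: 0.54 × 2.8×10⁻⁴ × 96 = 0.0145152 m
Layer 2: 1.1 × 2.8×10⁻⁴ × 780 = 0.24024 m
Layer 3: 2×10⁻⁴ × 600 × 0.28 = 0.03360 m
1.5×10⁻⁴ × 0.35 × 1500 = 0.07875 m
Δh = 0.0145152 + 0.24024 + 0.03360 + 0.07875 = 0.3671052 m ≈ 367 mm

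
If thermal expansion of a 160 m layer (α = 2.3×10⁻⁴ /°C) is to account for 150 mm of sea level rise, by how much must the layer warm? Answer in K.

ΔT = Δh/(αH) = 0.15 / (2.3×10⁻⁴ × 160) ≈ 4.076 K

about 4.08 K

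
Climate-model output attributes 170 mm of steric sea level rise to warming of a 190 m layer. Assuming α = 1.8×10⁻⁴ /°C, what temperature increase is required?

ΔT = Δh/(αH) = 0.17 / (1.8×10⁻⁴ × 190) ≈ 4.971 K

ΔT ≈ 4.97 K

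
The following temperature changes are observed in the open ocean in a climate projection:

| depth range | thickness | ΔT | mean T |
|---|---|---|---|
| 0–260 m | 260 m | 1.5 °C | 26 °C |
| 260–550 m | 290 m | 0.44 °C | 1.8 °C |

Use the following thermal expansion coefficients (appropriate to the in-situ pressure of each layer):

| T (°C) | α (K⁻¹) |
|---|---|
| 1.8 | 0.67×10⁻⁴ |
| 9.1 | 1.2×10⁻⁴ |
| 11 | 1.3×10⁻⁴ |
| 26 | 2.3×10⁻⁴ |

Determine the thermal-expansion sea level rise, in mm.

98 mm

Layer 1 at 26 °C → α = 2.3×10⁻⁴ K⁻¹
Layer 2 at 1.8 °C → α = 0.67×10⁻⁴ K⁻¹
Layer 1: 1.5 × 2.3×10⁻⁴ × 260 = 0.08970 m
260–550 m: 0.44 × 290 × 0.67×10⁻⁴ = 0.0085492 m
Δh = 0.08970 + 0.0085492 = 0.0982492 m ≈ 98 mm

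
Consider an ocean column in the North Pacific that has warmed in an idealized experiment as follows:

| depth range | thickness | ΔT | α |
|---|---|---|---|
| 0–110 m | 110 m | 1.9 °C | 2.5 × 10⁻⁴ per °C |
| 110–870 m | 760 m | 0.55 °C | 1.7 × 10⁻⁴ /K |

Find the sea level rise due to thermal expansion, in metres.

0.123 m

110 × 1.9 × 2.5×10⁻⁴ = 0.05225 m
110–870 m: 1.7×10⁻⁴ × 0.55 × 760 = 0.07106 m
Δh = 0.05225 + 0.07106 = 0.12331 m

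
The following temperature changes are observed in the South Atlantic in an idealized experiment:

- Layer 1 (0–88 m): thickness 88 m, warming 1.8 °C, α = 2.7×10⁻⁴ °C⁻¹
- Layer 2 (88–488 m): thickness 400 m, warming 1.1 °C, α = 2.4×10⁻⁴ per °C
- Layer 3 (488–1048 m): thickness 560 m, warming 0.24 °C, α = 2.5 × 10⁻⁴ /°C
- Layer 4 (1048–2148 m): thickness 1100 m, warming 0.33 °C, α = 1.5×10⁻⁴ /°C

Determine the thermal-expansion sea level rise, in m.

Δh = 0.236 m

0–88 m: 88 × 1.8 × 2.7×10⁻⁴ = 0.042768 m
Layer 2: 2.4×10⁻⁴ × 400 × 1.1 = 0.10560 m
Layer 3: 560 × 2.5×10⁻⁴ × 0.24 = 0.03360 m
1100 × 1.5×10⁻⁴ × 0.33 = 0.05445 m
Δh = 0.042768 + 0.10560 + 0.03360 + 0.05445 = 0.236418 m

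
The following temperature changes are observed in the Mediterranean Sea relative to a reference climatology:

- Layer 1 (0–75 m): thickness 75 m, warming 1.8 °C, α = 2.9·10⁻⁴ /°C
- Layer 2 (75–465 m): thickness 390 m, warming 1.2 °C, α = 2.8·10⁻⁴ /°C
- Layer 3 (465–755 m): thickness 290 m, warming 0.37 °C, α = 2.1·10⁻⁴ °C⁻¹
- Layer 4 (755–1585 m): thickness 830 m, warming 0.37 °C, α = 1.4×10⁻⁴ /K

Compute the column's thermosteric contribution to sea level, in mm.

about 236 mm

0–75 m: 75 × 2.9×10⁻⁴ × 1.8 = 0.03915 m
2.8×10⁻⁴ × 390 × 1.2 = 0.13104 m
465–755 m: 2.1×10⁻⁴ × 290 × 0.37 = 0.022533 m
755–1585 m: 830 × 1.4×10⁻⁴ × 0.37 = 0.042994 m
Δh = 0.03915 + 0.13104 + 0.022533 + 0.042994 = 0.235717 m ≈ 236 mm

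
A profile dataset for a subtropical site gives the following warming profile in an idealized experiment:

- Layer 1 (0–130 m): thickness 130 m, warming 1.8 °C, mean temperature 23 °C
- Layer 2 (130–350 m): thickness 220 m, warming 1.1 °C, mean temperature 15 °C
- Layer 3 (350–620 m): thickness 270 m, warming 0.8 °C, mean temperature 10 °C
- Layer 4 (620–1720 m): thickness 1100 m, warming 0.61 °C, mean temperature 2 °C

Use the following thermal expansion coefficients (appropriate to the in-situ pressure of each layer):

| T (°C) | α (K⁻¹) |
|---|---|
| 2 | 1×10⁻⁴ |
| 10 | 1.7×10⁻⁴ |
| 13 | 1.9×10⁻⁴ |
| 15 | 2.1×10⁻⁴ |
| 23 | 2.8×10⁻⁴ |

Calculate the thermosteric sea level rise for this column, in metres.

Δh ≈ 0.220 m

Layer 1 at 23 °C → α = 2.8×10⁻⁴ K⁻¹
Layer 2 at 15 °C → α = 2.1×10⁻⁴ K⁻¹
Layer 3 at 10 °C → α = 1.7×10⁻⁴ K⁻¹
Layer 4 at 2 °C → α = 1×10⁻⁴ K⁻¹
0–130 m: 130 × 1.8 × 2.8×10⁻⁴ = 0.06552 m
130–350 m: 220 × 1.1 × 2.1×10⁻⁴ = 0.05082 m
Layer 3: 0.8 × 270 × 1.7×10⁻⁴ = 0.03672 m
Layer 4: 0.61 × 1×10⁻⁴ × 1100 = 0.06710 m
Δh = 0.06552 + 0.05082 + 0.03672 + 0.06710 = 0.22016 m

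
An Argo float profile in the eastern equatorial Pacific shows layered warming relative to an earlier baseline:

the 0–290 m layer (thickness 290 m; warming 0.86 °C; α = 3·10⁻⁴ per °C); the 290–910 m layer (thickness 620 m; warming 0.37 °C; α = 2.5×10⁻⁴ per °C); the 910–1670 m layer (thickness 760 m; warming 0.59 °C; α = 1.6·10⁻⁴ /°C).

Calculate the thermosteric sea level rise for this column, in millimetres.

Δh ≈ 200 mm

0–290 m: 290 × 0.86 × 3×10⁻⁴ = 0.07482 m
620 × 2.5×10⁻⁴ × 0.37 = 0.05735 m
Layer 3: 1.6×10⁻⁴ × 0.59 × 760 = 0.071744 m
Δh = 0.07482 + 0.05735 + 0.071744 = 0.203914 m ≈ 200 mm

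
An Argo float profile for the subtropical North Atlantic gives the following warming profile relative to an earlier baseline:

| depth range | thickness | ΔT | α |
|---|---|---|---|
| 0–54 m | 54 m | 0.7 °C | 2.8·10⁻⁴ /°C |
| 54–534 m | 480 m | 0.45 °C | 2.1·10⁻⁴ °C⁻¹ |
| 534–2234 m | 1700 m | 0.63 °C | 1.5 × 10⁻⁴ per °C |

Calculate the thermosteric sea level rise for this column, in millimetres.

2.8×10⁻⁴ × 54 × 0.7 = 0.010584 m
Layer 2: 2.1×10⁻⁴ × 0.45 × 480 = 0.04536 m
534–2234 m: 0.63 × 1700 × 1.5×10⁻⁴ = 0.16065 m
Δh = 0.010584 + 0.04536 + 0.16065 = 0.216594 m ≈ 220 mm

220 mm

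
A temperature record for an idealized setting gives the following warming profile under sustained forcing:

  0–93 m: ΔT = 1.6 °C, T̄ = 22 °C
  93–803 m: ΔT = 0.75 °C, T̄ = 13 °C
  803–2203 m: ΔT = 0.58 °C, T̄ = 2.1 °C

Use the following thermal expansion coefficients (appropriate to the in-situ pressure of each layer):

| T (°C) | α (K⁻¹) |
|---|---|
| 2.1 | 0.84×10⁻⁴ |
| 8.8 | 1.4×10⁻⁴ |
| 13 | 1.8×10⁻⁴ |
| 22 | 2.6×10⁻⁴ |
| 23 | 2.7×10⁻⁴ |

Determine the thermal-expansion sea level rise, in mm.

Layer 1 at 22 °C → α = 2.6×10⁻⁴ K⁻¹
Layer 2 at 13 °C → α = 1.8×10⁻⁴ K⁻¹
Layer 3 at 2.1 °C → α = 0.84×10⁻⁴ K⁻¹
0–93 m: 2.6×10⁻⁴ × 93 × 1.6 = 0.038688 m
93–803 m: 710 × 0.75 × 1.8×10⁻⁴ = 0.09585 m
803–2203 m: 0.58 × 0.84×10⁻⁴ × 1400 = 0.068208 m
Δh = 0.038688 + 0.09585 + 0.068208 = 0.202746 m ≈ 203 mm

203 mm of thermosteric rise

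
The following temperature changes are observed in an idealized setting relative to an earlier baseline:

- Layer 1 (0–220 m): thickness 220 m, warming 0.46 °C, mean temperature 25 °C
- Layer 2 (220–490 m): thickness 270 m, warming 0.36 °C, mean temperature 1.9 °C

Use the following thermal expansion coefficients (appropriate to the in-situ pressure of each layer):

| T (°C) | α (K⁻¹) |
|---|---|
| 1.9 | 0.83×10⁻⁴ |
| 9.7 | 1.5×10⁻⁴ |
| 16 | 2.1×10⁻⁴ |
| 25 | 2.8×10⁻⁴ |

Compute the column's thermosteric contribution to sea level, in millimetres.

36 mm of thermosteric rise

Layer 1 at 25 °C → α = 2.8×10⁻⁴ K⁻¹
Layer 2 at 1.9 °C → α = 0.83×10⁻⁴ K⁻¹
2.8×10⁻⁴ × 0.46 × 220 = 0.028336 m
220–490 m: 0.36 × 0.83×10⁻⁴ × 270 = 0.0080676 m
Δh = 0.028336 + 0.0080676 = 0.0364036 m ≈ 36 mm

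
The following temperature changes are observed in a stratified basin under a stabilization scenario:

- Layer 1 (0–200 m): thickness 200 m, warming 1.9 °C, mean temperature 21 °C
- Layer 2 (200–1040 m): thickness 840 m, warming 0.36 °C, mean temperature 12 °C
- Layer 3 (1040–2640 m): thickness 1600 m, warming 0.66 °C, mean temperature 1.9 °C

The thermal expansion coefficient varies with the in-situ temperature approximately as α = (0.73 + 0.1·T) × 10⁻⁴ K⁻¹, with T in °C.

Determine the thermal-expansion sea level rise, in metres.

Layer 1: α = (0.73 + 0.1×21)×10⁻⁴ = 2.83×10⁻⁴ K⁻¹
Layer 2: α = (0.73 + 0.1×12)×10⁻⁴ = 1.93×10⁻⁴ K⁻¹
Layer 3: α = (0.73 + 0.1×1.9)×10⁻⁴ = 0.92×10⁻⁴ K⁻¹
Layer 1: 1.9 × 200 × 2.83×10⁻⁴ = 0.10754 m
200–1040 m: 0.36 × 1.93×10⁻⁴ × 840 = 0.0583632 m
Layer 3: 1600 × 0.92×10⁻⁴ × 0.66 = 0.097152 m
Δh = 0.10754 + 0.0583632 + 0.097152 = 0.2630552 m

Δh ≈ 0.26 m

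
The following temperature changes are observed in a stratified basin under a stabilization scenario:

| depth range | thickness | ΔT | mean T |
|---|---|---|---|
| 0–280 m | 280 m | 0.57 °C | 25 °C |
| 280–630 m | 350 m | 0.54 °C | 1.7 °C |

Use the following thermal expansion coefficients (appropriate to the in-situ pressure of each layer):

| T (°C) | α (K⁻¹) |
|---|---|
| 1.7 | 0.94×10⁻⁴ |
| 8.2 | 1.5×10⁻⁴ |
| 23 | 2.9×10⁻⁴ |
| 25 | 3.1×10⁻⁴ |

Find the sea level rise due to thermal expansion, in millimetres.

Layer 1 at 25 °C → α = 3.1×10⁻⁴ K⁻¹
Layer 2 at 1.7 °C → α = 0.94×10⁻⁴ K⁻¹
280 × 0.57 × 3.1×10⁻⁴ = 0.049476 m
280–630 m: 0.54 × 350 × 0.94×10⁻⁴ = 0.017766 m
Δh = 0.049476 + 0.017766 = 0.067242 m ≈ 67 mm

67 mm of thermosteric rise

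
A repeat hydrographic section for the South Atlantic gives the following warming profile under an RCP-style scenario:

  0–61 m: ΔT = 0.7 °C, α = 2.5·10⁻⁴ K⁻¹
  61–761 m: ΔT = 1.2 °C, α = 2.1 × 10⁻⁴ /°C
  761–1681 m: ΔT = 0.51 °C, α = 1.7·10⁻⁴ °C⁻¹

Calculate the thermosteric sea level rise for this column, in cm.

about 26.7 cm

Layer 1: 61 × 0.7 × 2.5×10⁻⁴ = 0.010675 m
1.2 × 2.1×10⁻⁴ × 700 = 0.17640 m
Layer 3: 0.51 × 1.7×10⁻⁴ × 920 = 0.079764 m
Δh = 0.010675 + 0.17640 + 0.079764 = 0.266839 m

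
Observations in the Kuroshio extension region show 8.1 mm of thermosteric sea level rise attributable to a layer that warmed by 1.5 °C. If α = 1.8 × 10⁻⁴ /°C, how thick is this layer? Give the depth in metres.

30 m

H = Δh/(αΔT) = 0.0081 / (1.8×10⁻⁴ × 1.5) = 30.00 m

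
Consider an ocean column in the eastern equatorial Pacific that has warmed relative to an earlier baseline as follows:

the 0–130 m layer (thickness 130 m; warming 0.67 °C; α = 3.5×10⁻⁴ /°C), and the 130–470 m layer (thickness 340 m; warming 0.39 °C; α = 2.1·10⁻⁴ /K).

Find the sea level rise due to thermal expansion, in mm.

Layer 1: 0.67 × 3.5×10⁻⁴ × 130 = 0.030485 m
130–470 m: 340 × 2.1×10⁻⁴ × 0.39 = 0.027846 m
Δh = 0.030485 + 0.027846 = 0.058331 m ≈ 58 mm

Δh = 58 mm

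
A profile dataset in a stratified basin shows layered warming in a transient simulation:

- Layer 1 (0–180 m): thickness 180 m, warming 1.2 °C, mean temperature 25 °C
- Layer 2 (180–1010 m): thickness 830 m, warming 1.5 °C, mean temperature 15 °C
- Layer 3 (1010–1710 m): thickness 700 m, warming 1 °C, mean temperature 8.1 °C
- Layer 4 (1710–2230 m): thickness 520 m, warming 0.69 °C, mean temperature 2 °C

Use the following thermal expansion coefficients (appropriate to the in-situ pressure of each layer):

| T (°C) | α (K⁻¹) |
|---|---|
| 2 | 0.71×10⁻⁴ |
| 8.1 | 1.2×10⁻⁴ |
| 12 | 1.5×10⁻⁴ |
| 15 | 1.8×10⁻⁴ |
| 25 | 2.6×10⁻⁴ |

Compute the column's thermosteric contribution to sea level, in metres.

Layer 1 at 25 °C → α = 2.6×10⁻⁴ K⁻¹
Layer 2 at 15 °C → α = 1.8×10⁻⁴ K⁻¹
Layer 3 at 8.1 °C → α = 1.2×10⁻⁴ K⁻¹
Layer 4 at 2 °C → α = 0.71×10⁻⁴ K⁻¹
Layer 1: 1.2 × 180 × 2.6×10⁻⁴ = 0.05616 m
180–1010 m: 830 × 1.5 × 1.8×10⁻⁴ = 0.22410 m
1.2×10⁻⁴ × 700 × 1 = 0.08400 m
520 × 0.71×10⁻⁴ × 0.69 = 0.0254748 m
Δh = 0.05616 + 0.22410 + 0.08400 + 0.0254748 = 0.3897348 m

about 0.39 m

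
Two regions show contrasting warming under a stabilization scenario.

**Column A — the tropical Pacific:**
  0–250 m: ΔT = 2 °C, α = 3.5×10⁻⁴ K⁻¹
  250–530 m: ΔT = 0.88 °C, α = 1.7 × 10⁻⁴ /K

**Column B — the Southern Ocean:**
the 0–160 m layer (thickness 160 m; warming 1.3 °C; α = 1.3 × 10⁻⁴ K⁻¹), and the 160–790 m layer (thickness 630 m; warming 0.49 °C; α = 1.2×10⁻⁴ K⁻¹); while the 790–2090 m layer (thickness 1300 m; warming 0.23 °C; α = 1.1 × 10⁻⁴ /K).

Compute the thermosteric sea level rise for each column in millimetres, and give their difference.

A 0–250 m: 3.5×10⁻⁴ × 2 × 250 = 0.17500 m
A 250–530 m: 1.7×10⁻⁴ × 0.88 × 280 = 0.041888 m
A total: 0.216888 m
B 0–160 m: 1.3×10⁻⁴ × 1.3 × 160 = 0.02704 m
B Layer 2: 1.2×10⁻⁴ × 630 × 0.49 = 0.037044 m
B Layer 3: 0.23 × 1.1×10⁻⁴ × 1300 = 0.03289 m
B total: 0.096974 m
Difference: 0.216888 − 0.096974 = 0.119914 m

Δh_A ≈ 217 mm, Δh_B ≈ 97.0 mm; difference ≈ 120 mm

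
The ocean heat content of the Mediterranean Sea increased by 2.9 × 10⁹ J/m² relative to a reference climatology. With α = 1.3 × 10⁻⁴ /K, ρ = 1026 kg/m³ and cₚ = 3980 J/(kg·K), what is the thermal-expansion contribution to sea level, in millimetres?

about 92.3 mm

Δh = αQ/(ρcₚ) = 1.3×10⁻⁴ × 2.9×10⁹ / (1026 × 3980) ≈ 0.092323 m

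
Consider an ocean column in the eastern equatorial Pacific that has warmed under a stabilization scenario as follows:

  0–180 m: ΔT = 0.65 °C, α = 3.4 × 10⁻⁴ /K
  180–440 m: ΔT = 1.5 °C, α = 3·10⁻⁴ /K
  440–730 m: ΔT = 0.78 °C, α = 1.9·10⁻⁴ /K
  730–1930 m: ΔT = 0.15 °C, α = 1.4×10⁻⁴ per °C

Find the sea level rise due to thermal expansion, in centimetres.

Δh = 22.5 cm

Layer 1: 0.65 × 3.4×10⁻⁴ × 180 = 0.03978 m
Layer 2: 3×10⁻⁴ × 1.5 × 260 = 0.11700 m
440–730 m: 0.78 × 290 × 1.9×10⁻⁴ = 0.042978 m
Layer 4: 1.4×10⁻⁴ × 1200 × 0.15 = 0.02520 m
Δh = 0.03978 + 0.11700 + 0.042978 + 0.02520 = 0.224958 m ≈ 22.5 cm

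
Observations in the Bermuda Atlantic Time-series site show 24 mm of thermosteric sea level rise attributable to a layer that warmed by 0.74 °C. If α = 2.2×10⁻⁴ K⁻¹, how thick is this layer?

H ≈ 147 m

H = Δh/(αΔT) = 0.024 / (2.2×10⁻⁴ × 0.74) ≈ 147.4 m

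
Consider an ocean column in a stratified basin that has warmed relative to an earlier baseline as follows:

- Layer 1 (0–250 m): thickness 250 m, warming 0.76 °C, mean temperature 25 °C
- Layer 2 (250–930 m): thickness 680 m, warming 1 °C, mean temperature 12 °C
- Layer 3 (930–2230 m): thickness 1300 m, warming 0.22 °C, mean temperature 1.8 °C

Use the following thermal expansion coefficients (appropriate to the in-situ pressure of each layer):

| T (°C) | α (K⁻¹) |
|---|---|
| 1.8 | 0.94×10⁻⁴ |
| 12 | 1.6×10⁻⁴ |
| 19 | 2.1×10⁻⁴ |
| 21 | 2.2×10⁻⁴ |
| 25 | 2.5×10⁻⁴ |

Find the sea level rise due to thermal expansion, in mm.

183 mm

Layer 1 at 25 °C → α = 2.5×10⁻⁴ K⁻¹
Layer 2 at 12 °C → α = 1.6×10⁻⁴ K⁻¹
Layer 3 at 1.8 °C → α = 0.94×10⁻⁴ K⁻¹
2.5×10⁻⁴ × 0.76 × 250 = 0.04750 m
Layer 2: 1 × 680 × 1.6×10⁻⁴ = 0.10880 m
Layer 3: 0.22 × 0.94×10⁻⁴ × 1300 = 0.026884 m
Δh = 0.04750 + 0.10880 + 0.026884 = 0.183184 m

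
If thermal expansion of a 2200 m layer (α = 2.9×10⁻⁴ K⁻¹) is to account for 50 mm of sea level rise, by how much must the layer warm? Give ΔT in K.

ΔT = Δh/(αH) = 0.05 / (2.9×10⁻⁴ × 2200) ≈ 0.07837 K

0.0784 K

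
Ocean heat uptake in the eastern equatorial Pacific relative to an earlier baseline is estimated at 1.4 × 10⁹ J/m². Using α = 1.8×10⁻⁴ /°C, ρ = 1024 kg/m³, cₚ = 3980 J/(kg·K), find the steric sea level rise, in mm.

Δh = 62 mm

Δh = αQ/(ρcₚ) = 1.8×10⁻⁴ × 1.4×10⁹ / (1024 × 3980) ≈ 0.061833 m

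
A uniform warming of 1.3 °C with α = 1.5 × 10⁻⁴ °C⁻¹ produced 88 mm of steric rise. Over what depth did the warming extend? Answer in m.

H = Δh/(αΔT) = 0.088 / (1.5×10⁻⁴ × 1.3) ≈ 451.3 m

about 451 m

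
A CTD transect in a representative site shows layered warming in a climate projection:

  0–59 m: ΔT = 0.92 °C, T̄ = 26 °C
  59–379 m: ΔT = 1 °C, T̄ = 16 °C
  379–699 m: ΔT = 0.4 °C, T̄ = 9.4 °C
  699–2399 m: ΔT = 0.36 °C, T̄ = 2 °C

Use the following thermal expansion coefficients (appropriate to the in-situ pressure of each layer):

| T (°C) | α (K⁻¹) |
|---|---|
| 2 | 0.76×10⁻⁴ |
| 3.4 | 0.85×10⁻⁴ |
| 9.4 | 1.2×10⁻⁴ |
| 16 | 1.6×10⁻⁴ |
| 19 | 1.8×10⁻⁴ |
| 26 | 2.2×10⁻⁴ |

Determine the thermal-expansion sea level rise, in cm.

about 12.5 cm

Layer 1 at 26 °C → α = 2.2×10⁻⁴ K⁻¹
Layer 2 at 16 °C → α = 1.6×10⁻⁴ K⁻¹
Layer 3 at 9.4 °C → α = 1.2×10⁻⁴ K⁻¹
Layer 4 at 2 °C → α = 0.76×10⁻⁴ K⁻¹
0.92 × 2.2×10⁻⁴ × 59 = 0.0119416 m
1 × 320 × 1.6×10⁻⁴ = 0.05120 m
Layer 3: 320 × 0.4 × 1.2×10⁻⁴ = 0.01536 m
Layer 4: 0.76×10⁻⁴ × 1700 × 0.36 = 0.046512 m
Δh = 0.0119416 + 0.05120 + 0.01536 + 0.046512 = 0.1250136 m ≈ 12.5 cm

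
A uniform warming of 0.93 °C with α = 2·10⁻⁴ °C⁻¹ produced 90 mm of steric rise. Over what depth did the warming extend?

484 m

H = Δh/(αΔT) = 0.09 / (2×10⁻⁴ × 0.93) ≈ 483.9 m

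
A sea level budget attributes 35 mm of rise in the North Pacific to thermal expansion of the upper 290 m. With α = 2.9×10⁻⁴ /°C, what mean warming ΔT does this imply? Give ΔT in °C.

0.416 °C

ΔT = Δh/(αH) = 0.035 / (2.9×10⁻⁴ × 290) ≈ 0.4162 °C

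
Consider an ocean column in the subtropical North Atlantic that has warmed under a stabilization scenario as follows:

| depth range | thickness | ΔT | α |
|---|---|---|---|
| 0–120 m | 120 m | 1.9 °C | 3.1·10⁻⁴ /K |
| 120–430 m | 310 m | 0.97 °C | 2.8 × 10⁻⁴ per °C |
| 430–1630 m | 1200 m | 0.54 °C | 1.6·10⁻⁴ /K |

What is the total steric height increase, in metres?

Layer 1: 3.1×10⁻⁴ × 120 × 1.9 = 0.07068 m
120–430 m: 310 × 2.8×10⁻⁴ × 0.97 = 0.084196 m
430–1630 m: 0.54 × 1.6×10⁻⁴ × 1200 = 0.10368 m
Δh = 0.07068 + 0.084196 + 0.10368 = 0.258556 m

0.259 m of thermosteric rise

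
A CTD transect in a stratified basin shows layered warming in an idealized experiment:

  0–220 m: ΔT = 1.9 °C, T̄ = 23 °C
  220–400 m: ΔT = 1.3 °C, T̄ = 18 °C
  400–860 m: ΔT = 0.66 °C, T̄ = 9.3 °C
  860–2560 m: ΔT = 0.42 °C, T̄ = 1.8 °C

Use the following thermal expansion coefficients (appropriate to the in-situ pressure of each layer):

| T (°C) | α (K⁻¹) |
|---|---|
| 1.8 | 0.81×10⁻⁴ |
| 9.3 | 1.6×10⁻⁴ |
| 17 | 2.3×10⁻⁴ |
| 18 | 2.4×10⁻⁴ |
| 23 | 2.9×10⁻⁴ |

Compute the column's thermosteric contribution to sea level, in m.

0.284 m

Layer 1 at 23 °C → α = 2.9×10⁻⁴ K⁻¹
Layer 2 at 18 °C → α = 2.4×10⁻⁴ K⁻¹
Layer 3 at 9.3 °C → α = 1.6×10⁻⁴ K⁻¹
Layer 4 at 1.8 °C → α = 0.81×10⁻⁴ K⁻¹
2.9×10⁻⁴ × 220 × 1.9 = 0.12122 m
220–400 m: 2.4×10⁻⁴ × 180 × 1.3 = 0.05616 m
0.66 × 460 × 1.6×10⁻⁴ = 0.048576 m
860–2560 m: 0.81×10⁻⁴ × 0.42 × 1700 = 0.057834 m
Δh = 0.12122 + 0.05616 + 0.048576 + 0.057834 = 0.28379 m ≈ 0.284 m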